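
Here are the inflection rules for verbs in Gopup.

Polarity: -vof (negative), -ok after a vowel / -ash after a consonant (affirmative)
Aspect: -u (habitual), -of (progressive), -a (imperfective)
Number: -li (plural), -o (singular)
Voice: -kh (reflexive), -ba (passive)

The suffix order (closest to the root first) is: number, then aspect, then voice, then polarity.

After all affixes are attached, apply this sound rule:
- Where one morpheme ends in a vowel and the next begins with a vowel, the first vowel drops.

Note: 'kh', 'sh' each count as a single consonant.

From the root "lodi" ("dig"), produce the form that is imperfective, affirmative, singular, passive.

lodabok

Attach number singular -o → lodio.
Attach aspect imperfective -a → lodioa.
Attach voice passive -ba → lodioaba.
Attach polarity affirmative -ok (after vowel 'a') → lodioabaok.
Apply vowel deletion: lodioabaok → lodabok.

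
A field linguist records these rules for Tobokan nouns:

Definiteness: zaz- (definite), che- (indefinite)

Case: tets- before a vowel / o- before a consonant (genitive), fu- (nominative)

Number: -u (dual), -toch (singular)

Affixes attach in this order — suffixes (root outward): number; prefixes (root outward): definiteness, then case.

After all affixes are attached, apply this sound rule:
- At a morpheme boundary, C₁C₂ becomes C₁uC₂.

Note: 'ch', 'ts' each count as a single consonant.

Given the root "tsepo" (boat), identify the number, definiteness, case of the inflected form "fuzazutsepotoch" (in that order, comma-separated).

Segment: fu-zaz-tsepo-toch.
number: -toch → singular.
definiteness: zaz- → definite.
case: fu- → nominative.

singular, definite, nominative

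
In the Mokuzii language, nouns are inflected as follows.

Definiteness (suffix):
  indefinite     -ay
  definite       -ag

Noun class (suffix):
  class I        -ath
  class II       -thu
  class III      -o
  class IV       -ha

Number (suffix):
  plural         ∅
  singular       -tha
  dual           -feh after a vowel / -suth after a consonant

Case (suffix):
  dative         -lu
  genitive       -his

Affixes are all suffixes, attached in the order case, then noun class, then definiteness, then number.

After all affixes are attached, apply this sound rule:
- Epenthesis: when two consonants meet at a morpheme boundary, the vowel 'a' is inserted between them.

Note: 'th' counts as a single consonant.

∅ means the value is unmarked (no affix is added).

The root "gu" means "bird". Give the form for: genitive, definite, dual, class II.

Attach case genitive -his → guhis.
Attach noun class class II -thu → guhisthu.
Attach definiteness definite -ag → guhisthuag.
Attach number dual -suth (after consonant 'g') → guhisthuagsuth.
Apply epenthesis: guhisthuagsuth → guhisathuagasuth.

guhisathuagasuth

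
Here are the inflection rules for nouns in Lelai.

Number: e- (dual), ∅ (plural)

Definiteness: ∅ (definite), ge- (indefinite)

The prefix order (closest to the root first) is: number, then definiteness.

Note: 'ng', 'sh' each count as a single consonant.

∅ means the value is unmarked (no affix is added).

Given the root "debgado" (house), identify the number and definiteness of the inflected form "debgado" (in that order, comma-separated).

plural, definite

Segment: debgado.
number: ∅ → plural.
definiteness: ∅ → definite.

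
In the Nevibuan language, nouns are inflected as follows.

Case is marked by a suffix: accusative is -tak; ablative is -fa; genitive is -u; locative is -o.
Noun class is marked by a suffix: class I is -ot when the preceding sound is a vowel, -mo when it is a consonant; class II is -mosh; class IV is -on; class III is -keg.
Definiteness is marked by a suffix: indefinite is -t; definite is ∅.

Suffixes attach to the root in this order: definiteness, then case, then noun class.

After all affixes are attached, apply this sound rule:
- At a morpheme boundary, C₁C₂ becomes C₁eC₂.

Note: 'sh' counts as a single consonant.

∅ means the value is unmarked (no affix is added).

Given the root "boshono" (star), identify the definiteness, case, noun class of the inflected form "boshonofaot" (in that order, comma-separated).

Segment: boshono-fa-ot.
definiteness: ∅ → definite.
case: -fa → ablative.
noun class: -ot/mo → class I.

definite, ablative, class I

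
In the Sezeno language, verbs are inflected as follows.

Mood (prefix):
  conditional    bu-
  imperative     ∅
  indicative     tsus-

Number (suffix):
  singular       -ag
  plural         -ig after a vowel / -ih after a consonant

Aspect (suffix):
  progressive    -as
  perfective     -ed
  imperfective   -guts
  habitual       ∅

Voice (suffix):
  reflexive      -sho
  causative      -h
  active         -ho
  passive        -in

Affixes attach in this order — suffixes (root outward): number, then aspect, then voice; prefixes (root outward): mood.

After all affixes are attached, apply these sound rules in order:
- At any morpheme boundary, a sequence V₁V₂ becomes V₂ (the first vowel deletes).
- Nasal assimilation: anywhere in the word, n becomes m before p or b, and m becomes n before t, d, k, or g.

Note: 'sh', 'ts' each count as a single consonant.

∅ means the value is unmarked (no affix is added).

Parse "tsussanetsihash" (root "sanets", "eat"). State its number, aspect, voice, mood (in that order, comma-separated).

plural, progressive, causative, indicative

Segment: tsus-sanets-ih-as-h.
number: -ig/ih → plural.
aspect: -as → progressive.
voice: -h → causative.
mood: tsus- → indicative.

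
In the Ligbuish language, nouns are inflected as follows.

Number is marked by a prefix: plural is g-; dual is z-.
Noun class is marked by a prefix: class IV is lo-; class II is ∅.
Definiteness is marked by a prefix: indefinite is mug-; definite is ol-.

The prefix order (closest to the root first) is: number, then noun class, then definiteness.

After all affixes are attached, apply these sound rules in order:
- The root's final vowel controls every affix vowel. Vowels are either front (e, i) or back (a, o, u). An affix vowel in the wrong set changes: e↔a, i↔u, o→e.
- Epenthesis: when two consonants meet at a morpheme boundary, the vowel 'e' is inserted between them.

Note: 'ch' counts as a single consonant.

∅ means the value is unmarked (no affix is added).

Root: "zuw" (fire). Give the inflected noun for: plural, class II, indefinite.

Attach number plural g- → gzuw.
noun class = class II: zero marking, form stays gzuw.
Attach definiteness indefinite mug- → muggzuw.
Vowel harmony: no change.
Apply epenthesis: muggzuw → mugegezuw.

mugegezuw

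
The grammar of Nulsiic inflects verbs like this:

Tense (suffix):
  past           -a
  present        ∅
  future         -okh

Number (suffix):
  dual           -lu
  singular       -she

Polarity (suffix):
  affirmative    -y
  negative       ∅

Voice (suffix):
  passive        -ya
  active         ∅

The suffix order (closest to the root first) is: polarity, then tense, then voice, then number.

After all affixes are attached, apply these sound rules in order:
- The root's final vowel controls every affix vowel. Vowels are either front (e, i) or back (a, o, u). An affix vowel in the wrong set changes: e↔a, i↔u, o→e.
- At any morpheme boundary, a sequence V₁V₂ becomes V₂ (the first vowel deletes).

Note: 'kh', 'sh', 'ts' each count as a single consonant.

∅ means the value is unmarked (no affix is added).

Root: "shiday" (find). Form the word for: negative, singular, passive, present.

polarity = negative: zero marking, form stays shiday.
tense = present: zero marking, form stays shiday.
Attach voice passive -ya → shidayya.
Attach number singular -she → shidayyashe.
Apply vowel harmony: shidayyashe → shidayyasha.
Vowel deletion: no change.

shidayyasha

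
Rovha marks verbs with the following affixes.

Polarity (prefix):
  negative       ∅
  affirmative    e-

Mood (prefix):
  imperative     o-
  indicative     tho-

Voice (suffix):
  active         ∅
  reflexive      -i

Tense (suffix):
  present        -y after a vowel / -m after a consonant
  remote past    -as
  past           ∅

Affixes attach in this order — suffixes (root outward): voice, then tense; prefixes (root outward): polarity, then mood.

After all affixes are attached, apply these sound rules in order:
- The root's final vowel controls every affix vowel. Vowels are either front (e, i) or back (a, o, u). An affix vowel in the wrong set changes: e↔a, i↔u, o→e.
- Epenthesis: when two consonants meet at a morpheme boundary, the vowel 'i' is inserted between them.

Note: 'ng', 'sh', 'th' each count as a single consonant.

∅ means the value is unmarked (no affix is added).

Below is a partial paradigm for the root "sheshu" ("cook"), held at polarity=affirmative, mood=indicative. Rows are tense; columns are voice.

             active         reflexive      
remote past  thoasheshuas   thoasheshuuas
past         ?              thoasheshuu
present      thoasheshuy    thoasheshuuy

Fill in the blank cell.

thoasheshu

voice = active: zero marking, form stays sheshu.
Attach polarity affirmative e- → esheshu.
Attach mood indicative tho- → thoesheshu.
tense = past: zero marking, form stays thoesheshu.
Apply vowel harmony: thoesheshu → thoasheshu.
Epenthesis: no change.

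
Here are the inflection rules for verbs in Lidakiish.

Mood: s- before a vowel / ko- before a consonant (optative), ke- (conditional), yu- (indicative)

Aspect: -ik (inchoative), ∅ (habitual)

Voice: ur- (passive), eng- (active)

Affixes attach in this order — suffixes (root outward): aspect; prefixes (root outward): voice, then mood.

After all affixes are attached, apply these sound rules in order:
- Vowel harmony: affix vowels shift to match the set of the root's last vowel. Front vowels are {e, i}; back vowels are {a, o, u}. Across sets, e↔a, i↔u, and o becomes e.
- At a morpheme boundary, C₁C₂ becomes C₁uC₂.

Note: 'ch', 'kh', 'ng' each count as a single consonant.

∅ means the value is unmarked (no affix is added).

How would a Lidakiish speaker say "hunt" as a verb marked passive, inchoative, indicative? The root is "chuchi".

Attach aspect inchoative -ik → chuchiik.
Attach voice passive ur- → urchuchiik.
Attach mood indicative yu- → yuurchuchiik.
Apply vowel harmony: yuurchuchiik → yiirchuchiik.
Apply epenthesis: yiirchuchiik → yiiruchuchiik.

yiiruchuchiik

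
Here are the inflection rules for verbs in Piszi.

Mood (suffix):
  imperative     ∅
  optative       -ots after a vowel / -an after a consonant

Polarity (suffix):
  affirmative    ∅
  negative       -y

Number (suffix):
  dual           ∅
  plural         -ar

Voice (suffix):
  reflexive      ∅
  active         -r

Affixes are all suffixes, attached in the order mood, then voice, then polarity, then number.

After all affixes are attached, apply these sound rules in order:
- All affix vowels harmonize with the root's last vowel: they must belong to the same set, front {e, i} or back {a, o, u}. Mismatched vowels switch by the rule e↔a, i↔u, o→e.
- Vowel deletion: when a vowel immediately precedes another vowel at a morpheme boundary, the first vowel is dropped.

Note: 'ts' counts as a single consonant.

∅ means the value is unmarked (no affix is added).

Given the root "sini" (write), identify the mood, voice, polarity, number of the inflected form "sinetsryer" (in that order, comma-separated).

Segment: sini-ots-r-y-ar.
mood: -ots/an → optative.
voice: -r → active.
polarity: -y → negative.
number: -ar → plural.

optative, active, negative, plural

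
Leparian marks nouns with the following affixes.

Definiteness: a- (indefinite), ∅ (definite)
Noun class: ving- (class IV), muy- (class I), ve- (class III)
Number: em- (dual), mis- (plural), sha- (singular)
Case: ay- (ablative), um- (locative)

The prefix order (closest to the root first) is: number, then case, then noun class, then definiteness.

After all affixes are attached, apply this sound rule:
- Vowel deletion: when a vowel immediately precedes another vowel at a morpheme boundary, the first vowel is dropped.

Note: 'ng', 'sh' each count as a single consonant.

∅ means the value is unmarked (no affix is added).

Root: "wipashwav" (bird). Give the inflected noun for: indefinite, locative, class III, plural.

avummiswipashwav

Attach number plural mis- → miswipashwav.
Attach case locative um- → ummiswipashwav.
Attach noun class class III ve- → veummiswipashwav.
Attach definiteness indefinite a- → aveummiswipashwav.
Apply vowel deletion: aveummiswipashwav → avummiswipashwav.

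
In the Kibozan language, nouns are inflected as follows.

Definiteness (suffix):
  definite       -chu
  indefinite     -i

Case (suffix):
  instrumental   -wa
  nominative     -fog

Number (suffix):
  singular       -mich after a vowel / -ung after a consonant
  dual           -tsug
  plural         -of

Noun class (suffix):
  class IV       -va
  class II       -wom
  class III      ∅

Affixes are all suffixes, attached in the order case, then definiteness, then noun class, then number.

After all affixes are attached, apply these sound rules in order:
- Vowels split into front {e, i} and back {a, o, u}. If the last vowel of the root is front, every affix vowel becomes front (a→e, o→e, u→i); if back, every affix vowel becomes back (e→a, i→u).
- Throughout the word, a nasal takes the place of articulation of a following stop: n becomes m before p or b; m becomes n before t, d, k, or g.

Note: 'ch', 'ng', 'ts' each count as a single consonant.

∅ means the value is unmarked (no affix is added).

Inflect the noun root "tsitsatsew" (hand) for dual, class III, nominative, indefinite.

tsitsatsewfegitsig

Attach case nominative -fog → tsitsatsewfog.
Attach definiteness indefinite -i → tsitsatsewfogi.
noun class = class III: zero marking, form stays tsitsatsewfogi.
Attach number dual -tsug → tsitsatsewfogitsug.
Apply vowel harmony: tsitsatsewfogitsug → tsitsatsewfegitsig.
Nasal assimilation: no change.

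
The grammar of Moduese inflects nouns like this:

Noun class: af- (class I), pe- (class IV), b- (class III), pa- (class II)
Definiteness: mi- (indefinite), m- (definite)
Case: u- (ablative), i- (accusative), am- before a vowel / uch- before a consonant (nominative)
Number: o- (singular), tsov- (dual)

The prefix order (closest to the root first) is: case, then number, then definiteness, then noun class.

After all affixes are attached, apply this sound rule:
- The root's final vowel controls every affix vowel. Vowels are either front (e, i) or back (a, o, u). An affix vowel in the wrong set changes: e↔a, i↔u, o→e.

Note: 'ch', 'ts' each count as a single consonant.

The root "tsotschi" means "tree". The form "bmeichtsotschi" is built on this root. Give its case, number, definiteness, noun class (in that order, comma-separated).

nominative, singular, definite, class III

Segment: b-m-o-uch-tsotschi.
case: am/uch- → nominative.
number: o- → singular.
definiteness: m- → definite.
noun class: b- → class III.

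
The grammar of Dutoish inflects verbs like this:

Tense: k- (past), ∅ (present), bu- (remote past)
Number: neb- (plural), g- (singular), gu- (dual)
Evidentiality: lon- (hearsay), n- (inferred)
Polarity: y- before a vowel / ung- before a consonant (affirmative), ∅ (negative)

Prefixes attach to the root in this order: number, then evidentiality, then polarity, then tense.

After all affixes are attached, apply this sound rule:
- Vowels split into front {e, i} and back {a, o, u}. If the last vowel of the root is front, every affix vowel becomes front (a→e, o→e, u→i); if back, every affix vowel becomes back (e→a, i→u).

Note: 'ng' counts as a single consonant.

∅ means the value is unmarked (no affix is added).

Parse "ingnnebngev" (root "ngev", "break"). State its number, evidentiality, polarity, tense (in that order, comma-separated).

Segment: ung-n-neb-ngev.
number: neb- → plural.
evidentiality: n- → inferred.
polarity: y/ung- → affirmative.
tense: ∅ → present.

plural, inferred, affirmative, present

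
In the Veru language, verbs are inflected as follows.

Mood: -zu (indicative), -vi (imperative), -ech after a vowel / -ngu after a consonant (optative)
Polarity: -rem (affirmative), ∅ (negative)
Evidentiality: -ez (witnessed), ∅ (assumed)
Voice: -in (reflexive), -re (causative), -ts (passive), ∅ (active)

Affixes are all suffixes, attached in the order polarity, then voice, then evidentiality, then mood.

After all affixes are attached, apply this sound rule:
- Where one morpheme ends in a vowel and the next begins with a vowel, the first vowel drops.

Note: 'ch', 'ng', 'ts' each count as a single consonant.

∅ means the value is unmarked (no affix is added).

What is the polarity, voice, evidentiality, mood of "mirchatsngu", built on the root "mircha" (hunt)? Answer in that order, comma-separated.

negative, passive, assumed, optative

Segment: mircha-ts-ngu.
polarity: ∅ → negative.
voice: -ts → passive.
evidentiality: ∅ → assumed.
mood: -ech/ngu → optative.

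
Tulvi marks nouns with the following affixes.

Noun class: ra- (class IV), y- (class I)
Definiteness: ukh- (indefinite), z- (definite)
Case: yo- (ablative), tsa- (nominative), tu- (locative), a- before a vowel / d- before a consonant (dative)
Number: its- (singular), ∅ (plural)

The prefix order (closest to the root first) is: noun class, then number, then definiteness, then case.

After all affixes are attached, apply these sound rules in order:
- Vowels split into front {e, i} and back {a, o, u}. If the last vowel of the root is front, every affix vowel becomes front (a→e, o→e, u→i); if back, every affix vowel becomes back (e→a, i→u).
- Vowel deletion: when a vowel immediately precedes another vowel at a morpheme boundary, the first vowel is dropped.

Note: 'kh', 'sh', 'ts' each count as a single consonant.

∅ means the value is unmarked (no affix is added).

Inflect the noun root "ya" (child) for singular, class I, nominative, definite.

Attach noun class class I y- → yya.
Attach number singular its- → itsyya.
Attach definiteness definite z- → zitsyya.
Attach case nominative tsa- → tsazitsyya.
Apply vowel harmony: tsazitsyya → tsazutsyya.
Vowel deletion: no change.

tsazutsyya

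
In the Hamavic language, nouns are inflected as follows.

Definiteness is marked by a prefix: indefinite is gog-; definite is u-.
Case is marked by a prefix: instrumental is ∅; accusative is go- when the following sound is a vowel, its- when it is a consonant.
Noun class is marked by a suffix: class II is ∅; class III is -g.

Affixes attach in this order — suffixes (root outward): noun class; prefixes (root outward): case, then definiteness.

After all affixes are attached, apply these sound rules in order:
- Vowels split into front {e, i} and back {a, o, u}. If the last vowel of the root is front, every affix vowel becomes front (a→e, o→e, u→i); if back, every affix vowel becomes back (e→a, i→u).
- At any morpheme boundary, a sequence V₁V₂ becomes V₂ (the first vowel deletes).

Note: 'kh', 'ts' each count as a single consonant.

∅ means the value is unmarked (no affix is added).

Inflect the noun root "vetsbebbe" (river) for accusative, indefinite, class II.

gegitsvetsbebbe

noun class = class II: zero marking, form stays vetsbebbe.
Attach case accusative its- (before consonant 'v') → itsvetsbebbe.
Attach definiteness indefinite gog- → gogitsvetsbebbe.
Apply vowel harmony: gogitsvetsbebbe → gegitsvetsbebbe.
Vowel deletion: no change.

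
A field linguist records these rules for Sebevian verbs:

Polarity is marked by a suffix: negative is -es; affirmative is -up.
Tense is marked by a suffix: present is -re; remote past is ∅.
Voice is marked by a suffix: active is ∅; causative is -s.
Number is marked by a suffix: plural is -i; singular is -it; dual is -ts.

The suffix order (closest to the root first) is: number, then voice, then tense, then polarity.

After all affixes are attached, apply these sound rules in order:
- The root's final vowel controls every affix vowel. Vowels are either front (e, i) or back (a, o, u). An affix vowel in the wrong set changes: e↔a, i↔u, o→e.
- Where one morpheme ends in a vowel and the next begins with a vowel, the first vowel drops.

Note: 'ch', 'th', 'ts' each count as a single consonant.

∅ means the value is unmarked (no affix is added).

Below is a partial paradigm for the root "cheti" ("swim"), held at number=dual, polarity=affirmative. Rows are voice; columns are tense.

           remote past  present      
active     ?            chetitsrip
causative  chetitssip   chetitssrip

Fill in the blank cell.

chetitsip

Attach number dual -ts → chetits.
voice = active: zero marking, form stays chetits.
tense = remote past: zero marking, form stays chetits.
Attach polarity affirmative -up → chetitsup.
Apply vowel harmony: chetitsup → chetitsip.
Vowel deletion: no change.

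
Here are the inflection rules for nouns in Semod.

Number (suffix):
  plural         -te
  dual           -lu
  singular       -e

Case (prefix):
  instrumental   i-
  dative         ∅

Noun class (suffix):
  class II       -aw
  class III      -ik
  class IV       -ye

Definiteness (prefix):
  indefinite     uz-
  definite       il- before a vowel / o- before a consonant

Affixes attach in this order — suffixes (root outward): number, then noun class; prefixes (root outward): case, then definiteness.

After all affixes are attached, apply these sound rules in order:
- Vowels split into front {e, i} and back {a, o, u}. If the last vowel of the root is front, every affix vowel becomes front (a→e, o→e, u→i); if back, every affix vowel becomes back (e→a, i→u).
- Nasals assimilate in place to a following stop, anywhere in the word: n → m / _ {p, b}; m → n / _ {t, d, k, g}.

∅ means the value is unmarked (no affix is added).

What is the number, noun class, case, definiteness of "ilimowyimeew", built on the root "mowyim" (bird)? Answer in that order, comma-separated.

Segment: il-i-mowyim-e-aw.
number: -e → singular.
noun class: -aw → class II.
case: i- → instrumental.
definiteness: il/o- → definite.

singular, class II, instrumental, definite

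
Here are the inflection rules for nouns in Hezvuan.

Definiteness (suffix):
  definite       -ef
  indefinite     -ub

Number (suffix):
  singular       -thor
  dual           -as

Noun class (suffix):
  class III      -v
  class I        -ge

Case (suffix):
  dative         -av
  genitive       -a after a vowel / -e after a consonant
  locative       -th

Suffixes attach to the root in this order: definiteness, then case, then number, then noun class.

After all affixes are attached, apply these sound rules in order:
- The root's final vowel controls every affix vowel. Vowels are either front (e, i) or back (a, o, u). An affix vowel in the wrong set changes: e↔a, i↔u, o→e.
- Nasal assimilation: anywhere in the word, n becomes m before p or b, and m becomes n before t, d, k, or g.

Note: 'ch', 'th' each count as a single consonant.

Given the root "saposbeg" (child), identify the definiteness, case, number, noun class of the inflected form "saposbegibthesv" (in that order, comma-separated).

Segment: saposbeg-ub-th-as-v.
definiteness: -ub → indefinite.
case: -th → locative.
number: -as → dual.
noun class: -v → class III.

indefinite, locative, dual, class III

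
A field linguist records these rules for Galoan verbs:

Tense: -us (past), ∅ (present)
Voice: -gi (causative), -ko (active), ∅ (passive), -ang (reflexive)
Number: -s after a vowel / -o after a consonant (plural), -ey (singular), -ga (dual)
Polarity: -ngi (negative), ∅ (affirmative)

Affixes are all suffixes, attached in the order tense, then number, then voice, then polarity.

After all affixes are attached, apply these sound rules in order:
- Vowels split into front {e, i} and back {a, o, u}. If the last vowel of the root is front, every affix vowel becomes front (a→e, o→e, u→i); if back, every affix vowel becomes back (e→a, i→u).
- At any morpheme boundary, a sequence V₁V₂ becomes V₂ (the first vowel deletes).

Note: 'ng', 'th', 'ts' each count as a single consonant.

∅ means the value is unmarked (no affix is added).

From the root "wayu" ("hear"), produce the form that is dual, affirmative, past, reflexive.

Attach tense past -us → wayuus.
Attach number dual -ga → wayuusga.
Attach voice reflexive -ang → wayuusgaang.
polarity = affirmative: zero marking, form stays wayuusgaang.
Vowel harmony: no change.
Apply vowel deletion: wayuusgaang → wayusgang.

wayusgang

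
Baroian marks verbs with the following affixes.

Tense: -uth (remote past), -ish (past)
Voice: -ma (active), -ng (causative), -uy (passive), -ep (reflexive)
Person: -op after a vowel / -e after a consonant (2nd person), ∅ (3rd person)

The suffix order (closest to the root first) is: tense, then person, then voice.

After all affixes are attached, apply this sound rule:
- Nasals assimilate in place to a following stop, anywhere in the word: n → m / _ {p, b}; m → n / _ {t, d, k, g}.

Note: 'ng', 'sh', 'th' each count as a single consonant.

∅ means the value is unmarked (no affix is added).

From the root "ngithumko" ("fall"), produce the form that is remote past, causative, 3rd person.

Attach tense remote past -uth → ngithumkouth.
person = 3rd person: zero marking, form stays ngithumkouth.
Attach voice causative -ng → ngithumkouthng.
Apply nasal assimilation: ngithumkouthng → ngithunkouthng.

ngithunkouthng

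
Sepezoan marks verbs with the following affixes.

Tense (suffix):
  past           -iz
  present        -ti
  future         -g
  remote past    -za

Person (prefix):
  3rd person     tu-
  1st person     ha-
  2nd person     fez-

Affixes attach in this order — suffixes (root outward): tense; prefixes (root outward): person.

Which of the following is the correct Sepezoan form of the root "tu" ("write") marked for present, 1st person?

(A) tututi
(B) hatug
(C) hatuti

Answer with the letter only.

Attach person 1st person ha- → hatu.
Attach tense present -ti → hatuti.
So the correct form is hatuti, option (C).
(A) tututi is wrong: it uses 3rd person instead of 1st person for person.
(B) hatug is wrong: it uses future instead of present for tense.

C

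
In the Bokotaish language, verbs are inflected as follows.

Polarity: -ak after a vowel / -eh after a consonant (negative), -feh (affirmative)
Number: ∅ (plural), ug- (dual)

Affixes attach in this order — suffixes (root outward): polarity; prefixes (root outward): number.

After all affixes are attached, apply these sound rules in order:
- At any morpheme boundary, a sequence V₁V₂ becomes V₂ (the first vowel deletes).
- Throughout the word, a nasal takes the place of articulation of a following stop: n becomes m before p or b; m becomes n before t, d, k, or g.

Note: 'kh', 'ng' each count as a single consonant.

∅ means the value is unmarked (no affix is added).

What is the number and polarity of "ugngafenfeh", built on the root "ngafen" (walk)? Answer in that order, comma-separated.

dual, affirmative

Segment: ug-ngafen-feh.
number: ug- → dual.
polarity: -feh → affirmative.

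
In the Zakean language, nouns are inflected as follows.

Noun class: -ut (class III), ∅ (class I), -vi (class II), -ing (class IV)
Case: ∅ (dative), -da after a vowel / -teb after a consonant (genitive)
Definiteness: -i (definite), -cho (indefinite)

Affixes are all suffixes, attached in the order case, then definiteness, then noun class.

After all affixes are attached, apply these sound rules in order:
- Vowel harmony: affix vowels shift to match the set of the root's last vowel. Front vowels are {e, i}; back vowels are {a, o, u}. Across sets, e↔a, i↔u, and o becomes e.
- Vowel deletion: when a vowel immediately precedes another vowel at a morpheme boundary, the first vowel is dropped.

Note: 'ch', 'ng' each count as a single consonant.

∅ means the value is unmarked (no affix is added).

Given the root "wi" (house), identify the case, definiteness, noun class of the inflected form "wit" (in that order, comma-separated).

Segment: wi-i-ut.
case: ∅ → dative.
definiteness: -i → definite.
noun class: -ut → class III.

dative, definite, class III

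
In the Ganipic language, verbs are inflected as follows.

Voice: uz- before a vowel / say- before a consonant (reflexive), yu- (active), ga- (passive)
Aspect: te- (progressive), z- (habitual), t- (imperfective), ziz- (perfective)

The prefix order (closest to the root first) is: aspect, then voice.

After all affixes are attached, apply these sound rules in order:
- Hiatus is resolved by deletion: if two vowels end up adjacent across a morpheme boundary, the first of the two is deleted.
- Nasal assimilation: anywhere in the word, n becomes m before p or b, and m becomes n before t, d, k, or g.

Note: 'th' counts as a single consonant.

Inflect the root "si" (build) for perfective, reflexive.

Attach aspect perfective ziz- → zizsi.
Attach voice reflexive say- (before consonant 'z') → sayzizsi.
Vowel deletion: no change.
Nasal assimilation: no change.

sayzizsi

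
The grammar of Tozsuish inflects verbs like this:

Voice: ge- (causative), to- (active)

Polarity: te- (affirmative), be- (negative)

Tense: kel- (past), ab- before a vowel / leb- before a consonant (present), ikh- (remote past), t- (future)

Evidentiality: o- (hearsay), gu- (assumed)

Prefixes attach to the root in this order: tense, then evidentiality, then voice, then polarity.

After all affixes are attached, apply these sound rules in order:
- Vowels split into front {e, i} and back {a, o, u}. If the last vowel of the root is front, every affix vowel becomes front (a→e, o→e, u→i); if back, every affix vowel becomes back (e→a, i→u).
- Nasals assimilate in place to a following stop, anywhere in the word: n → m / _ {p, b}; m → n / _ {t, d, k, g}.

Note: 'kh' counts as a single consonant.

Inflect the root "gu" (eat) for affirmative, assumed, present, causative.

Attach tense present leb- (before consonant 'g') → lebgu.
Attach evidentiality assumed gu- → gulebgu.
Attach voice causative ge- → gegulebgu.
Attach polarity affirmative te- → tegegulebgu.
Apply vowel harmony: tegegulebgu → tagagulabgu.
Nasal assimilation: no change.

tagagulabgu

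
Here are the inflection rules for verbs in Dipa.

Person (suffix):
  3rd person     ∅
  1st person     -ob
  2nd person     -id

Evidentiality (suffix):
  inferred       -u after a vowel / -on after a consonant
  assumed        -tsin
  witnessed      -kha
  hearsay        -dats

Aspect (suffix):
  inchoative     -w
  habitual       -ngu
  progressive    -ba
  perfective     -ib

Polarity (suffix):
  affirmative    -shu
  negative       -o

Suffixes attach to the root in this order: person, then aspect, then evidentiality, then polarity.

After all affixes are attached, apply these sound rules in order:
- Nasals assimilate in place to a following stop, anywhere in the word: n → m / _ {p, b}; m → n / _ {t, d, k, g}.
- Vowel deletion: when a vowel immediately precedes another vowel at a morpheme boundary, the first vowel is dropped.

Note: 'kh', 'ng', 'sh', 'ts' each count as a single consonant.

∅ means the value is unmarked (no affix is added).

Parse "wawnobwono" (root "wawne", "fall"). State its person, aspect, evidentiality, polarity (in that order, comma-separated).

1st person, inchoative, inferred, negative

Segment: wawne-ob-w-on-o.
person: -ob → 1st person.
aspect: -w → inchoative.
evidentiality: -u/on → inferred.
polarity: -o → negative.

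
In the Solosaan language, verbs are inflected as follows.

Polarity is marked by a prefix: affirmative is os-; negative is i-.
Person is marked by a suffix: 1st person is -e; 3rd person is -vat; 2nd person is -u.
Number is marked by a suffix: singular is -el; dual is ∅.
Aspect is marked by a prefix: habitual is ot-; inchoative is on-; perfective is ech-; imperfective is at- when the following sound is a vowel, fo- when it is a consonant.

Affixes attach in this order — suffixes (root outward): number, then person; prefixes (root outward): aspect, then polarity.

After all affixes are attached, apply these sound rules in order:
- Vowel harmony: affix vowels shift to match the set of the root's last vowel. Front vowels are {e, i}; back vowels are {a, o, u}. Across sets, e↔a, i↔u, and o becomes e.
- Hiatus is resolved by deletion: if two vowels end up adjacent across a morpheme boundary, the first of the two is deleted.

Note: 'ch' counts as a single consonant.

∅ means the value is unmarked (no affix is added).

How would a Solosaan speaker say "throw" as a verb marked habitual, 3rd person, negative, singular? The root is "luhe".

Attach number singular -el → luheel.
Attach aspect habitual ot- → otluheel.
Attach polarity negative i- → iotluheel.
Attach person 3rd person -vat → iotluheelvat.
Apply vowel harmony: iotluheelvat → ietluheelvet.
Apply vowel deletion: ietluheelvet → etluhelvet.

etluhelvet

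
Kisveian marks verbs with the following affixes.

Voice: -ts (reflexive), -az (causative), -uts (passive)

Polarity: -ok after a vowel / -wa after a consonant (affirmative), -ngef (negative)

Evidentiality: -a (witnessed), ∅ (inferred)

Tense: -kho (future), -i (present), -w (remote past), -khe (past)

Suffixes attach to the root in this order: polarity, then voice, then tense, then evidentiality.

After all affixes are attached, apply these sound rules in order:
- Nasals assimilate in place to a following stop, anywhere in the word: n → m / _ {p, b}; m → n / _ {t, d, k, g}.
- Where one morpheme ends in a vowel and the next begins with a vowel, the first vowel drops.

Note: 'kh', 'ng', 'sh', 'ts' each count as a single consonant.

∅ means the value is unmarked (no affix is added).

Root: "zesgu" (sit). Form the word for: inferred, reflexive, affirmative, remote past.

zesgoktsw

Attach polarity affirmative -ok (after vowel 'u') → zesguok.
Attach voice reflexive -ts → zesguokts.
Attach tense remote past -w → zesguoktsw.
evidentiality = inferred: zero marking, form stays zesguoktsw.
Nasal assimilation: no change.
Apply vowel deletion: zesguoktsw → zesgoktsw.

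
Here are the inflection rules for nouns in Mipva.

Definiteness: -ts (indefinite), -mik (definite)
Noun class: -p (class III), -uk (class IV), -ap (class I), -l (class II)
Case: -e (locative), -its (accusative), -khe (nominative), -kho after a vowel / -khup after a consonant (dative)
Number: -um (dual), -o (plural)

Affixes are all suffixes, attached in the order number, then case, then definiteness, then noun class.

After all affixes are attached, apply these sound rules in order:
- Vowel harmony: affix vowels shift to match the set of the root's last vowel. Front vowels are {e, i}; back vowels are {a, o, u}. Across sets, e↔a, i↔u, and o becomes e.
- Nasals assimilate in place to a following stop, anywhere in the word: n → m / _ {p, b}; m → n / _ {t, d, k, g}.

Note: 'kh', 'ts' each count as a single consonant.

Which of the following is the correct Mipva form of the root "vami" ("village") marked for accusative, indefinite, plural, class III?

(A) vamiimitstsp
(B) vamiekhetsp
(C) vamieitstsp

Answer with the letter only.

C

Attach number plural -o → vamio.
Attach case accusative -its → vamioits.
Attach definiteness indefinite -ts → vamioitsts.
Attach noun class class III -p → vamioitstsp.
Apply vowel harmony: vamioitstsp → vamieitstsp.
Nasal assimilation: no change.
So the correct form is vamieitstsp, option (C).
(B) vamiekhetsp is wrong: it uses nominative instead of accusative for case.
(A) vamiimitstsp is wrong: it uses dual instead of plural for number.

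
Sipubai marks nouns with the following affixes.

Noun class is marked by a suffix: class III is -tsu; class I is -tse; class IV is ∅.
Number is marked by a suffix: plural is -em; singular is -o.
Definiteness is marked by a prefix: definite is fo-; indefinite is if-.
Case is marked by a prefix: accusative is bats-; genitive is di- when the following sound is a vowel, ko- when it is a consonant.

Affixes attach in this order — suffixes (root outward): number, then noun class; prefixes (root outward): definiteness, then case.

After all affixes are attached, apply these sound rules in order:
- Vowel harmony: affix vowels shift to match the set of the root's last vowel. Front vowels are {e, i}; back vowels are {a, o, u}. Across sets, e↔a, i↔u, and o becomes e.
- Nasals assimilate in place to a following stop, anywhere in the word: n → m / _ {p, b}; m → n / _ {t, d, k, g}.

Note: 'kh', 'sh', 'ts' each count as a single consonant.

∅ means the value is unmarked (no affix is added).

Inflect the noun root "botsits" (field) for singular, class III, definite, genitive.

kefebotsitsetsi

Attach definiteness definite fo- → fobotsits.
Attach number singular -o → fobotsitso.
Attach case genitive ko- (before consonant 'f') → kofobotsitso.
Attach noun class class III -tsu → kofobotsitsotsu.
Apply vowel harmony: kofobotsitsotsu → kefebotsitsetsi.
Nasal assimilation: no change.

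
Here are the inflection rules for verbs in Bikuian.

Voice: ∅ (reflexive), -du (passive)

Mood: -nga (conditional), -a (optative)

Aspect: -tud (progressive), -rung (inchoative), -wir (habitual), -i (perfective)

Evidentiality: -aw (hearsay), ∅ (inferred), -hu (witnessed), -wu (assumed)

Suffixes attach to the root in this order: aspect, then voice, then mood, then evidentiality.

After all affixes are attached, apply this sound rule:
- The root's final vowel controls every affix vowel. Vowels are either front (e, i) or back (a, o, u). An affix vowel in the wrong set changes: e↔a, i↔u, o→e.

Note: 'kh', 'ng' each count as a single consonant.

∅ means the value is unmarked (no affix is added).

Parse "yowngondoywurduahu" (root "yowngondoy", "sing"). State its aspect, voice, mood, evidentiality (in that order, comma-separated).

habitual, passive, optative, witnessed

Segment: yowngondoy-wir-du-a-hu.
aspect: -wir → habitual.
voice: -du → passive.
mood: -a → optative.
evidentiality: -hu → witnessed.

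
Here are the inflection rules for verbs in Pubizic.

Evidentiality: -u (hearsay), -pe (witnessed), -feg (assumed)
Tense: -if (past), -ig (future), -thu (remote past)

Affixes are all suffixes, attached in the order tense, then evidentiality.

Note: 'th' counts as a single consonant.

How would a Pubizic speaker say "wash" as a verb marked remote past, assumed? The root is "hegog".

hegogthufeg

Attach tense remote past -thu → hegogthu.
Attach evidentiality assumed -feg → hegogthufeg.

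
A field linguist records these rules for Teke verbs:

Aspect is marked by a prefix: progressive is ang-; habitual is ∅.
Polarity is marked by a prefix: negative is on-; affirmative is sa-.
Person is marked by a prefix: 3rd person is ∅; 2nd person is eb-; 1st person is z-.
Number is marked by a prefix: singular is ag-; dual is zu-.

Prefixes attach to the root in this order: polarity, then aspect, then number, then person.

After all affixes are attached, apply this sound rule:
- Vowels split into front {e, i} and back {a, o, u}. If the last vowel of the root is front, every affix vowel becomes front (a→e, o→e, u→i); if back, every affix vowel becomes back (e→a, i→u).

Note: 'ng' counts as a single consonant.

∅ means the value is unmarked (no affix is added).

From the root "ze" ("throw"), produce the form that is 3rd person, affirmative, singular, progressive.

egengseze

Attach polarity affirmative sa- → saze.
Attach aspect progressive ang- → angsaze.
Attach number singular ag- → agangsaze.
person = 3rd person: zero marking, form stays agangsaze.
Apply vowel harmony: agangsaze → egengseze.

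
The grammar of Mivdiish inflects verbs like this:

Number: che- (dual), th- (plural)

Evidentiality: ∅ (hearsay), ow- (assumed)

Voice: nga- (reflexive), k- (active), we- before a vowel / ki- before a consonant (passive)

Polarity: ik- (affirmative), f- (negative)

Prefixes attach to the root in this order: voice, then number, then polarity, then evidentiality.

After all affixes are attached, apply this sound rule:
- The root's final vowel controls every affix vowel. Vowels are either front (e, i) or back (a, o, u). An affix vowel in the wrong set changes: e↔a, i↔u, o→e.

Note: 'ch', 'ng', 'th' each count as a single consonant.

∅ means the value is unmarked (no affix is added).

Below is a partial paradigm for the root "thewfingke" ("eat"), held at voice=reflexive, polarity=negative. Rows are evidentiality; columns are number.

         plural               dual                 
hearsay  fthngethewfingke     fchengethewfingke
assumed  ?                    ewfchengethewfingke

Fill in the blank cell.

Attach voice reflexive nga- → ngathewfingke.
Attach number plural th- → thngathewfingke.
Attach polarity negative f- → fthngathewfingke.
Attach evidentiality assumed ow- → owfthngathewfingke.
Apply vowel harmony: owfthngathewfingke → ewfthngethewfingke.

ewfthngethewfingke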